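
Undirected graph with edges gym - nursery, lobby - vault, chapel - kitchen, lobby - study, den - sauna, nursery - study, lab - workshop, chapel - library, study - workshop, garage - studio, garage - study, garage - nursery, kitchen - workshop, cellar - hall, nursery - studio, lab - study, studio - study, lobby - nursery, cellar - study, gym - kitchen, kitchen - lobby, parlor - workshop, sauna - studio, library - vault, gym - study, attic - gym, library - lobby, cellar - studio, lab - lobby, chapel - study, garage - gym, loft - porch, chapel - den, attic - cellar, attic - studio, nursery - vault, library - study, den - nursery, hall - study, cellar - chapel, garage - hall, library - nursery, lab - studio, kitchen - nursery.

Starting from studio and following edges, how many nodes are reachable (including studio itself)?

18

BFS from studio visits: studio, study, sauna, nursery, lab, garage, cellar, attic, workshop, lobby, library, hall, gym, chapel, den, vault, kitchen, parlor
Reachable nodes: 18 of 20 total.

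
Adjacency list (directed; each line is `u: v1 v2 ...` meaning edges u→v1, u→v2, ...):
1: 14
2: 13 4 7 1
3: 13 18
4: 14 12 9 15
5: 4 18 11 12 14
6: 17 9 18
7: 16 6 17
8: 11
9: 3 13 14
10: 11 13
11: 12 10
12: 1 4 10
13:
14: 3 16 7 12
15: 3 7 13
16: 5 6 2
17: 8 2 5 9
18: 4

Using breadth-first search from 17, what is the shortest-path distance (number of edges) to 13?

2

Level 0: 17
Level 1: 2, 5, 8, 9
Level 2: 1, 3, 4, 7, 11, 12, 13, 14, 18
Level 3: 6, 10, 15, 16
13 first appears at level 2.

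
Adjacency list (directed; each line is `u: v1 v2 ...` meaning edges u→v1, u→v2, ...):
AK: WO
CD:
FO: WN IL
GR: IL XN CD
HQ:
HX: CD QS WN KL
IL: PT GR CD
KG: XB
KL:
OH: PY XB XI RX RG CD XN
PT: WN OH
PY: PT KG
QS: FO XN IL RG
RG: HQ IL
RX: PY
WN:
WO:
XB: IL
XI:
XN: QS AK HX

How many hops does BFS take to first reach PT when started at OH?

Level 0: OH
Level 1: CD, PY, RG, RX, XB, XI, XN
Level 2: AK, HQ, HX, IL, KG, PT, QS
Level 3: FO, GR, KL, WN, WO
PT first appears at level 2.

2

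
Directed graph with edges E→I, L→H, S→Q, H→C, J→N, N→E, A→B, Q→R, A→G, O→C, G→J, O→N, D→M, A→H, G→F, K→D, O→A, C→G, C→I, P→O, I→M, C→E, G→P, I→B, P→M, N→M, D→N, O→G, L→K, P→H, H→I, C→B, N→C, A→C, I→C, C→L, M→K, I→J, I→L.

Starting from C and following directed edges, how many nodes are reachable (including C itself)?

16

BFS from C visits: C, B, E, G, I, L, F, J, P, M, H, K, N, O, D, A
Reachable nodes: 16 of 19 total.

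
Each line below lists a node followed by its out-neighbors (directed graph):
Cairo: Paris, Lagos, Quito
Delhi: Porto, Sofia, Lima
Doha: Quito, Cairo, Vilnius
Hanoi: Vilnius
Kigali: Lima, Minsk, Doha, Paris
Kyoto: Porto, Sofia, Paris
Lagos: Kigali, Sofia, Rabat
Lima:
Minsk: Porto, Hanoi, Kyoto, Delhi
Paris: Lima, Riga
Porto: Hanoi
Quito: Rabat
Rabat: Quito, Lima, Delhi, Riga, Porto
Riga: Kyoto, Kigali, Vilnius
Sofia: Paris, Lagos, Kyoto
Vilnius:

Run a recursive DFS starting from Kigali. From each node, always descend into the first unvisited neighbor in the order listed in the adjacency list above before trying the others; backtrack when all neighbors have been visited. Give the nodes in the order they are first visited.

Visit Kigali
Kigali → Lima
Kigali → Minsk
Minsk → Porto
Porto → Hanoi
Hanoi → Vilnius
Minsk → Kyoto
Kyoto → Sofia
Sofia → Paris
Paris → Riga
Sofia → Lagos
Lagos → Rabat
Rabat → Quito
Rabat → Delhi
Kigali → Doha
Doha → Cairo

Kigali -> Lima -> Minsk -> Porto -> Hanoi -> Vilnius -> Kyoto -> Sofia -> Paris -> Riga -> Lagos -> Rabat -> Quito -> Delhi -> Doha -> Cairo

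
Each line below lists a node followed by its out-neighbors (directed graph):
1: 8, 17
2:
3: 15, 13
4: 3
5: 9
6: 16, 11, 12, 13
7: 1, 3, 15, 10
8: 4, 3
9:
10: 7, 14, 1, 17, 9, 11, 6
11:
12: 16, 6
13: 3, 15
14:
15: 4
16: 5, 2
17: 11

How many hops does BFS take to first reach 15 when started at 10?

Level 0: 10
Level 1: 1, 6, 7, 9, 11, 14, 17
Level 2: 3, 8, 12, 13, 15, 16
Level 3: 2, 4, 5
15 first appears at level 2.

2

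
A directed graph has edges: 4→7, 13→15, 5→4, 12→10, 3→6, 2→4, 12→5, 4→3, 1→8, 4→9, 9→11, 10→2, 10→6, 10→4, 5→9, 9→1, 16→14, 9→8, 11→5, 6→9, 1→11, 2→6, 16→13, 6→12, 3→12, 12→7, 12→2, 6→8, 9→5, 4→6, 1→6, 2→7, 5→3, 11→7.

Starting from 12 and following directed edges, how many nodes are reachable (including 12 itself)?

BFS from 12 visits: 12, 10, 7, 5, 2, 6, 4, 9, 3, 8, 11, 1
Reachable nodes: 12 of 16 total.

12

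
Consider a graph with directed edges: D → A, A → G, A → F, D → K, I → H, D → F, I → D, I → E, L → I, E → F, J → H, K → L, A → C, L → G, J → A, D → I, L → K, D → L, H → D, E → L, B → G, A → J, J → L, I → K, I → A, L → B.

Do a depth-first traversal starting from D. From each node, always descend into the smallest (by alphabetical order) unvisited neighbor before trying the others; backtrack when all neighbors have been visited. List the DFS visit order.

D → A → C → F → G → J → H → L → B → I → E → K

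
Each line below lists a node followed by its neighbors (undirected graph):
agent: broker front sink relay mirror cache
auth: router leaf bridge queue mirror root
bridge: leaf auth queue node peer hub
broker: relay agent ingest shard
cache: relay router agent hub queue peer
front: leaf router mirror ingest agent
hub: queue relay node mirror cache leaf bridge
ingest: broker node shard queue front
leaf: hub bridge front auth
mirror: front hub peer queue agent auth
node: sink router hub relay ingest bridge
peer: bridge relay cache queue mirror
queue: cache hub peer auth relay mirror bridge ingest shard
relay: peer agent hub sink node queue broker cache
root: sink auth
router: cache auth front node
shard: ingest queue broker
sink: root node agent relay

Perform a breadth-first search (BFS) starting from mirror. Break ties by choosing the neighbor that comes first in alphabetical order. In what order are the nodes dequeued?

Visit mirror; enqueue agent, auth, front, hub, peer, queue → queue [agent, auth, front, hub, peer, queue]
Visit agent; enqueue broker, cache, relay, sink → queue [auth, front, hub, peer, queue, broker, cache, relay, sink]
Visit auth; enqueue bridge, leaf, root, router → queue [front, hub, peer, queue, broker, cache, relay, sink, bridge, leaf, root, router]
Visit front; enqueue ingest → queue [hub, peer, queue, broker, cache, relay, sink, bridge, leaf, root, router, ingest]
Visit hub; enqueue node → queue [peer, queue, broker, cache, relay, sink, bridge, leaf, root, router, ingest, node]
Visit peer → queue [queue, broker, cache, relay, sink, bridge, leaf, root, router, ingest, node]
Visit queue; enqueue shard → queue [broker, cache, relay, sink, bridge, leaf, root, router, ingest, node, shard]
Visit broker → queue [cache, relay, sink, bridge, leaf, root, router, ingest, node, shard]
Visit cache → queue [relay, sink, bridge, leaf, root, router, ingest, node, shard]
Visit relay → queue [sink, bridge, leaf, root, router, ingest, node, shard]
Visit sink → queue [bridge, leaf, root, router, ingest, node, shard]
Visit bridge → queue [leaf, root, router, ingest, node, shard]
Visit leaf → queue [root, router, ingest, node, shard]
Visit root → queue [router, ingest, node, shard]
Visit router → queue [ingest, node, shard]
Visit ingest → queue [node, shard]
Visit node → queue [shard]
Visit shard → queue []

mirror -> agent -> auth -> front -> hub -> peer -> queue -> broker -> cache -> relay -> sink -> bridge -> leaf -> root -> router -> ingest -> node -> shard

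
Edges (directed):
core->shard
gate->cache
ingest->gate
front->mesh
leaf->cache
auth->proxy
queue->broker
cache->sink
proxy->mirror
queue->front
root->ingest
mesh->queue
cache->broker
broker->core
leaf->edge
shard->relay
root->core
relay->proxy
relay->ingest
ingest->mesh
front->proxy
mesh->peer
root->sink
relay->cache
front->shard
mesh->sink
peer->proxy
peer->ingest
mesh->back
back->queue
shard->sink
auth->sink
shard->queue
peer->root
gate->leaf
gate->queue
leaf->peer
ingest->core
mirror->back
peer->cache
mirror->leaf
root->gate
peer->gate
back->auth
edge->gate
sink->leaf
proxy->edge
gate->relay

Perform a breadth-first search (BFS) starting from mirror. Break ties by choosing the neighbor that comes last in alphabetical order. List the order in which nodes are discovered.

mirror → leaf → back → peer → edge → cache → queue → auth → root → proxy → ingest → gate → sink → broker → front → core → mesh → relay → shard

Visit mirror; enqueue leaf, back → queue [leaf, back]
Visit leaf; enqueue peer, edge, cache → queue [back, peer, edge, cache]
Visit back; enqueue queue, auth → queue [peer, edge, cache, queue, auth]
Visit peer; enqueue root, proxy, ingest, gate → queue [edge, cache, queue, auth, root, proxy, ingest, gate]
Visit edge → queue [cache, queue, auth, root, proxy, ingest, gate]
Visit cache; enqueue sink, broker → queue [queue, auth, root, proxy, ingest, gate, sink, broker]
Visit queue; enqueue front → queue [auth, root, proxy, ingest, gate, sink, broker, front]
Visit auth → queue [root, proxy, ingest, gate, sink, broker, front]
Visit root; enqueue core → queue [proxy, ingest, gate, sink, broker, front, core]
Visit proxy → queue [ingest, gate, sink, broker, front, core]
Visit ingest; enqueue mesh → queue [gate, sink, broker, front, core, mesh]
Visit gate; enqueue relay → queue [sink, broker, front, core, mesh, relay]
Visit sink → queue [broker, front, core, mesh, relay]
Visit broker → queue [front, core, mesh, relay]
Visit front; enqueue shard → queue [core, mesh, relay, shard]
Visit core → queue [mesh, relay, shard]
Visit mesh → queue [relay, shard]
Visit relay → queue [shard]
Visit shard → queue []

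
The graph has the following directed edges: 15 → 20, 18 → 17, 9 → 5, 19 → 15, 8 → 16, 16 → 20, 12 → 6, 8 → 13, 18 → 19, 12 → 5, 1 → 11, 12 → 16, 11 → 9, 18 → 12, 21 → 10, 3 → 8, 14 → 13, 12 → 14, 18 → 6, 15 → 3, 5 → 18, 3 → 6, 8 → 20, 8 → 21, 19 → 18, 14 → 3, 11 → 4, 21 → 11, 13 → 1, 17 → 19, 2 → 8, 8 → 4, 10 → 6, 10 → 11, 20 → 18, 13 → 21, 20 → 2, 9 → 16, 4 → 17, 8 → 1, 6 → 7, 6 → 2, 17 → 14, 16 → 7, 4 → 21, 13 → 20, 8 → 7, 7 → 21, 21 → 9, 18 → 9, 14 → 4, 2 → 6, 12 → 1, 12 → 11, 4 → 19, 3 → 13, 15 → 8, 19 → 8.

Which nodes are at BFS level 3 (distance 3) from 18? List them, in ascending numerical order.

Level 0: 18
Level 1: 6, 9, 12, 17, 19
Level 2: 1, 2, 5, 7, 8, 11, 14, 15, 16
Level 3: 3, 4, 13, 20, 21
Level 4: 10

3, 4, 13, 20, 21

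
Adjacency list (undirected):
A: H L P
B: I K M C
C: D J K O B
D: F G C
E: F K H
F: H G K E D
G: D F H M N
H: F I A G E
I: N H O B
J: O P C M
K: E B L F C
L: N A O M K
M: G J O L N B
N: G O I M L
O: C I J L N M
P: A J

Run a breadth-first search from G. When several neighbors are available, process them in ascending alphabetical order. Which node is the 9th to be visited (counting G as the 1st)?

Visit G; enqueue D, F, H, M, N → queue [D, F, H, M, N]
Visit D; enqueue C → queue [F, H, M, N, C]
Visit F; enqueue E, K → queue [H, M, N, C, E, K]
Visit H; enqueue A, I → queue [M, N, C, E, K, A, I]
Visit M; enqueue B, J, L, O → queue [N, C, E, K, A, I, B, J, L, O]
Visit N → queue [C, E, K, A, I, B, J, L, O]
Visit C → queue [E, K, A, I, B, J, L, O]
Visit E → queue [K, A, I, B, J, L, O]
Visit K → queue [A, I, B, J, L, O]
Visit A; enqueue P → queue [I, B, J, L, O, P]
Visit I → queue [B, J, L, O, P]
Visit B → queue [J, L, O, P]
Visit J → queue [L, O, P]
Visit L → queue [O, P]
Visit O → queue [P]
Visit P → queue []

Visit order: G, D, F, H, M, N, C, E, K, A, I, B, J, L, O, P

K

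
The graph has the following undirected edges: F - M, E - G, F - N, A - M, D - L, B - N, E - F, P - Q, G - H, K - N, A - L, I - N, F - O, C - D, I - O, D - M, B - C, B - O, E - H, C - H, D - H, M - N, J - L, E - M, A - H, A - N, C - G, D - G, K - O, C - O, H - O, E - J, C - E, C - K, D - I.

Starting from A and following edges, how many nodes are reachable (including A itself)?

BFS from A visits: A, N, M, L, H, K, I, F, B, E, D, J, O, G, C
Reachable nodes: 15 of 17 total.

15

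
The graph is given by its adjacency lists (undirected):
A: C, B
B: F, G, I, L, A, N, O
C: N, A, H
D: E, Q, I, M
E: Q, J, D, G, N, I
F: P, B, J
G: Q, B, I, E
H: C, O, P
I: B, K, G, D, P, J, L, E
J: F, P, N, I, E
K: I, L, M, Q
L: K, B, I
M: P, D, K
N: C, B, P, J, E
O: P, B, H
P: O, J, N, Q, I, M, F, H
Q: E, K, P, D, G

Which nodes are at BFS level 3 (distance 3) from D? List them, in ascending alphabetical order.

A, C, F, H, O

Level 0: D
Level 1: E, I, M, Q
Level 2: B, G, J, K, L, N, P
Level 3: A, C, F, H, O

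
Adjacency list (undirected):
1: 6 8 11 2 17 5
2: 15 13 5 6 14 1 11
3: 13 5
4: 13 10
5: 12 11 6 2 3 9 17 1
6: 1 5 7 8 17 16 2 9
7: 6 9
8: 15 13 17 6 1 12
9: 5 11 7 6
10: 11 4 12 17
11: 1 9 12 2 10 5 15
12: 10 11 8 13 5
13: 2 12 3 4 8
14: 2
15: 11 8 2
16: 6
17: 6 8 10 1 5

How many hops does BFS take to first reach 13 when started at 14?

2

Level 0: 14
Level 1: 2
Level 2: 1, 5, 6, 11, 13, 15
Level 3: 3, 4, 7, 8, 9, 10, 12, 16, 17
13 first appears at level 2.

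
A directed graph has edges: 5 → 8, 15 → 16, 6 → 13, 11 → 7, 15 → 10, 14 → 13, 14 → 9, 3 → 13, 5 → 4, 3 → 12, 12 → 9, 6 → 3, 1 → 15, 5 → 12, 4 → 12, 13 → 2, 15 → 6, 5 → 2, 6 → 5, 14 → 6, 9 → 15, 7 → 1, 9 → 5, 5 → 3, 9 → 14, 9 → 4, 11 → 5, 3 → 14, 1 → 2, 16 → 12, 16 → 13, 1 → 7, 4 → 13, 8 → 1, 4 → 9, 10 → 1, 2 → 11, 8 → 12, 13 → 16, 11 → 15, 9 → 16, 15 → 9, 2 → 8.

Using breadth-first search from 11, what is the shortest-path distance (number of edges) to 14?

Level 0: 11
Level 1: 5, 7, 15
Level 2: 1, 2, 3, 4, 6, 8, 9, 10, 12, 16
Level 3: 13, 14
14 first appears at level 3.

3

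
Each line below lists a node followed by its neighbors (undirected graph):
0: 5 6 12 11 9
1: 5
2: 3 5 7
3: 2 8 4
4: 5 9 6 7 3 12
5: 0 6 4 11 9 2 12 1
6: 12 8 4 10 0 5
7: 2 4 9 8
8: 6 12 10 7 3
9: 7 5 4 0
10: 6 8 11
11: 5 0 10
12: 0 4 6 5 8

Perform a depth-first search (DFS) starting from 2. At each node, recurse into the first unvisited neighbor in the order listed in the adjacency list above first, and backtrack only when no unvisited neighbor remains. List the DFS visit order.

2, 3, 8, 6, 12, 0, 5, 4, 9, 7, 11, 10, 1

Visit 2
2 → 3
3 → 8
8 → 6
6 → 12
12 → 0
0 → 5
5 → 4
4 → 9
9 → 7
5 → 11
11 → 10
5 → 1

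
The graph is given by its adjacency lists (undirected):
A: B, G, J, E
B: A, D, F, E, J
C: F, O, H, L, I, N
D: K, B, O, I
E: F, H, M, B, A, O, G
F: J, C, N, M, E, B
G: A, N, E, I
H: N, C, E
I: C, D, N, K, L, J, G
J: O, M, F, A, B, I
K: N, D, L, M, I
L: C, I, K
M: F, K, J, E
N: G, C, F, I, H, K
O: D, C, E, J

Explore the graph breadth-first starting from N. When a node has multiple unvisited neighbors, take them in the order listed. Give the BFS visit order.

N G C F I H K A E O L J M B D

Visit N; enqueue G, C, F, I, H, K → queue [G, C, F, I, H, K]
Visit G; enqueue A, E → queue [C, F, I, H, K, A, E]
Visit C; enqueue O, L → queue [F, I, H, K, A, E, O, L]
Visit F; enqueue J, M, B → queue [I, H, K, A, E, O, L, J, M, B]
Visit I; enqueue D → queue [H, K, A, E, O, L, J, M, B, D]
Visit H → queue [K, A, E, O, L, J, M, B, D]
Visit K → queue [A, E, O, L, J, M, B, D]
Visit A → queue [E, O, L, J, M, B, D]
Visit E → queue [O, L, J, M, B, D]
Visit O → queue [L, J, M, B, D]
Visit L → queue [J, M, B, D]
Visit J → queue [M, B, D]
Visit M → queue [B, D]
Visit B → queue [D]
Visit D → queue []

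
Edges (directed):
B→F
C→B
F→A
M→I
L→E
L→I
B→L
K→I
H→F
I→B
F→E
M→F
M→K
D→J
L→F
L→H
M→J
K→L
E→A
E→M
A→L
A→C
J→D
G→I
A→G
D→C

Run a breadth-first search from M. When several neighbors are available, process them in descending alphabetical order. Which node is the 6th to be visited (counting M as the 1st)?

L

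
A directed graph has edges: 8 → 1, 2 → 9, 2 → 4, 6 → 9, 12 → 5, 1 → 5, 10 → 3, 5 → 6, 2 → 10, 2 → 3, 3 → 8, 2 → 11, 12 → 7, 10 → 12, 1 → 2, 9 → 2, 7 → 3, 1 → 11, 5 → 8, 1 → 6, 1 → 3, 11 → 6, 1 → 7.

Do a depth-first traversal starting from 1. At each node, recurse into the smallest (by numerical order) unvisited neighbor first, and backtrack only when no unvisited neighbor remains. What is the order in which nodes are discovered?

1, 2, 3, 8, 4, 9, 10, 12, 5, 6, 7, 11

Visit 1
1 → 2
2 → 3
3 → 8
2 → 4
2 → 9
2 → 10
10 → 12
12 → 5
5 → 6
12 → 7
2 → 11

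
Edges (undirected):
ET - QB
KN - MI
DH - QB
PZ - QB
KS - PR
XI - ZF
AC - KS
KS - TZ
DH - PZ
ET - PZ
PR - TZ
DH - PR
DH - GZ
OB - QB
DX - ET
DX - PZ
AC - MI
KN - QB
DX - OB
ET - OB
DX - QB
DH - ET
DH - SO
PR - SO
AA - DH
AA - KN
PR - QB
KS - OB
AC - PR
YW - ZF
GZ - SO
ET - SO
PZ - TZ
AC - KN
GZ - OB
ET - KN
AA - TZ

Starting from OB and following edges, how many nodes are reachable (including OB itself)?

15

BFS from OB visits: OB, DX, ET, GZ, KS, QB, PZ, DH, KN, SO, AC, PR, TZ, AA, MI
Reachable nodes: 15 of 18 total.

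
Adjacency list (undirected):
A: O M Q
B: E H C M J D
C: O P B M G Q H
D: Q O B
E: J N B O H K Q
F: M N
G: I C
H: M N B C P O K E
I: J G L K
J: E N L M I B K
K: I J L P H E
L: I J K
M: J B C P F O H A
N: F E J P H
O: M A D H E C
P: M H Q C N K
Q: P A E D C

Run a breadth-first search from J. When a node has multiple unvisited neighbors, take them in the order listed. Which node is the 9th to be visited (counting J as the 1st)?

O

Visit J; enqueue E, N, L, M, I, B, K → queue [E, N, L, M, I, B, K]
Visit E; enqueue O, H, Q → queue [N, L, M, I, B, K, O, H, Q]
Visit N; enqueue F, P → queue [L, M, I, B, K, O, H, Q, F, P]
Visit L → queue [M, I, B, K, O, H, Q, F, P]
Visit M; enqueue C, A → queue [I, B, K, O, H, Q, F, P, C, A]
Visit I; enqueue G → queue [B, K, O, H, Q, F, P, C, A, G]
Visit B; enqueue D → queue [K, O, H, Q, F, P, C, A, G, D]
Visit K → queue [O, H, Q, F, P, C, A, G, D]
Visit O → queue [H, Q, F, P, C, A, G, D]
Visit H → queue [Q, F, P, C, A, G, D]
Visit Q → queue [F, P, C, A, G, D]
Visit F → queue [P, C, A, G, D]
Visit P → queue [C, A, G, D]
Visit C → queue [A, G, D]
Visit A → queue [G, D]
Visit G → queue [D]
Visit D → queue []

Visit order: J, E, N, L, M, I, B, K, O, H, Q, F, P, C, A, G, D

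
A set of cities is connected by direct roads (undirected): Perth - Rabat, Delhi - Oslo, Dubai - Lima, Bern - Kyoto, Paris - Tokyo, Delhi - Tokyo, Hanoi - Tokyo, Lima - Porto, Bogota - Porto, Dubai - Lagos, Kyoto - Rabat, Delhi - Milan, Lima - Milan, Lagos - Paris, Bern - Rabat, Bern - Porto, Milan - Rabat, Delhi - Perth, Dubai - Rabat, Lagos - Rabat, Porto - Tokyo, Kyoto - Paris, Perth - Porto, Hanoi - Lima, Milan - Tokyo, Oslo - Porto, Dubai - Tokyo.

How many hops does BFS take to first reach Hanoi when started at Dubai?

2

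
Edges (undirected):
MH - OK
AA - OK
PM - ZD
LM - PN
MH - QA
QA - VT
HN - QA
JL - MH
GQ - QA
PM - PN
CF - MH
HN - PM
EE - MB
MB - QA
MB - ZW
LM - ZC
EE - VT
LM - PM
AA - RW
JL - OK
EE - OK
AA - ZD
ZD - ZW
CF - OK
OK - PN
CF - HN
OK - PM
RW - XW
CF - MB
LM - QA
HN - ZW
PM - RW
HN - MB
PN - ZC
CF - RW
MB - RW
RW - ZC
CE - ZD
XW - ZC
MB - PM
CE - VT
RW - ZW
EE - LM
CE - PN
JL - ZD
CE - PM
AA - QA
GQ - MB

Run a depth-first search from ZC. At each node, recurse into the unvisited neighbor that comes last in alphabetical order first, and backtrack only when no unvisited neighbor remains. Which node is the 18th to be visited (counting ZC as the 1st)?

Visit ZC
ZC → XW
XW → RW
RW → ZW
ZW → ZD
ZD → PM
PM → PN
PN → OK
OK → MH
MH → QA
QA → VT
VT → EE
EE → MB
MB → HN
HN → CF
MB → GQ
EE → LM
VT → CE
QA → AA
MH → JL

Visit order: ZC, XW, RW, ZW, ZD, PM, PN, OK, MH, QA, VT, EE, MB, HN, CF, GQ, LM, CE, AA, JL

CE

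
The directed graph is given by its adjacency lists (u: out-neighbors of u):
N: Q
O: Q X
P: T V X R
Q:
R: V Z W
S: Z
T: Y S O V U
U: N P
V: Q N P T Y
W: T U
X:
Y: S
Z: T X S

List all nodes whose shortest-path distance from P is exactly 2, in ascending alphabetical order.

Level 0: P
Level 1: R, T, V, X
Level 2: N, O, Q, S, U, W, Y, Z

N, O, Q, S, U, W, Y, Z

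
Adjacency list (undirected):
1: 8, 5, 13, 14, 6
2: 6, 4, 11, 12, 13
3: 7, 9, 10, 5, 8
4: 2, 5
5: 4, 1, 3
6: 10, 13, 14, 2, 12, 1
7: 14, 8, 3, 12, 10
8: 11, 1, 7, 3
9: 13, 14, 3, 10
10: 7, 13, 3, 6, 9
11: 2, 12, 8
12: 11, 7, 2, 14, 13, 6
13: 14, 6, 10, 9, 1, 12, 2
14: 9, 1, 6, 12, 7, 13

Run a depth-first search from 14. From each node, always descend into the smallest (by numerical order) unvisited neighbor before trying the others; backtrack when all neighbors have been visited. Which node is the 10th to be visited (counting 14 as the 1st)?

Visit 14
14 → 1
1 → 5
5 → 3
3 → 7
7 → 8
8 → 11
11 → 2
2 → 4
2 → 6
6 → 10
10 → 9
9 → 13
13 → 12

Visit order: 14, 1, 5, 3, 7, 8, 11, 2, 4, 6, 10, 9, 13, 12

6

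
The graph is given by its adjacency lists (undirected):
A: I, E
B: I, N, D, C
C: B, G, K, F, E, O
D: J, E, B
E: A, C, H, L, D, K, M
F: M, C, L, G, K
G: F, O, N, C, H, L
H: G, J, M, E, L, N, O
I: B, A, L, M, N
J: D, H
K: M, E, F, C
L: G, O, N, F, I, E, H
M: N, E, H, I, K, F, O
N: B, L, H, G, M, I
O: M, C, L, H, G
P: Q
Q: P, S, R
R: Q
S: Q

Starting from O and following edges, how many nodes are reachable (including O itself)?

15

BFS from O visits: O, M, C, L, H, G, N, E, I, K, F, B, J, A, D
Reachable nodes: 15 of 19 total.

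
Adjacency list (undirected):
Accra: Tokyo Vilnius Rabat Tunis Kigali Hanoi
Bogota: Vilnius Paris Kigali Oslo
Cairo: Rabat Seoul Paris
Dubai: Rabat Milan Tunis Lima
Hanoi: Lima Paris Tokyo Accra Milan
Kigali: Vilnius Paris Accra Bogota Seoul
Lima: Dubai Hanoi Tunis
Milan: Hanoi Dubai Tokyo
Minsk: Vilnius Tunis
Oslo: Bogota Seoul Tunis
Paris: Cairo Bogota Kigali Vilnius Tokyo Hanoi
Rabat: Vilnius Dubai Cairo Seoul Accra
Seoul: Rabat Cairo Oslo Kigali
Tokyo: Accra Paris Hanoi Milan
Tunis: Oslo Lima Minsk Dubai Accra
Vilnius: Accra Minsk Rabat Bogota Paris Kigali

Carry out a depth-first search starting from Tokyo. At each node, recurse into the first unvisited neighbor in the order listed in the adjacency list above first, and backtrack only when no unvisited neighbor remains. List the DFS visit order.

Visit Tokyo
Tokyo → Accra
Accra → Vilnius
Vilnius → Minsk
Minsk → Tunis
Tunis → Oslo
Oslo → Bogota
Bogota → Paris
Paris → Cairo
Cairo → Rabat
Rabat → Dubai
Dubai → Milan
Milan → Hanoi
Hanoi → Lima
Rabat → Seoul
Seoul → Kigali

Tokyo, Accra, Vilnius, Minsk, Tunis, Oslo, Bogota, Paris, Cairo, Rabat, Dubai, Milan, Hanoi, Lima, Seoul, Kigali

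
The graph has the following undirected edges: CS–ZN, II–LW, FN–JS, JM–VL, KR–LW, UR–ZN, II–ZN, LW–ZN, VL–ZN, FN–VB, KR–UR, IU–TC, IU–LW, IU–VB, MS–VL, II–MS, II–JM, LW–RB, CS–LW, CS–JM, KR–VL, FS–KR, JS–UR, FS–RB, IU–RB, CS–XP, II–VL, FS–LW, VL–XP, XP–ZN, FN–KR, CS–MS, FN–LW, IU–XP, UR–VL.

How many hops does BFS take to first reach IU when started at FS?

Level 0: FS
Level 1: KR, LW, RB
Level 2: CS, FN, II, IU, UR, VL, ZN
Level 3: JM, JS, MS, TC, VB, XP
IU first appears at level 2.

2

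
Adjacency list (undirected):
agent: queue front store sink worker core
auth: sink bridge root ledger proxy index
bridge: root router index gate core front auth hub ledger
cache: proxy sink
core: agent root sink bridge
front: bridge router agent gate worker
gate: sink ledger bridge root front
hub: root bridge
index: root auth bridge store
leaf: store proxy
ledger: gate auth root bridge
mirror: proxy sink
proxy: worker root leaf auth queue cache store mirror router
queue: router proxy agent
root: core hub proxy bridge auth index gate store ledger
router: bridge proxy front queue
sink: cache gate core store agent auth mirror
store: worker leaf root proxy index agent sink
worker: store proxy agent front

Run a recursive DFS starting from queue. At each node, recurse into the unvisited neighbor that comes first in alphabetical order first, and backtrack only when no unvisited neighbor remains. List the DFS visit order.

Visit queue
queue → agent
agent → core
core → bridge
bridge → auth
auth → index
index → root
root → gate
gate → front
front → router
router → proxy
proxy → cache
cache → sink
sink → mirror
sink → store
store → leaf
store → worker
gate → ledger
root → hub

queue → agent → core → bridge → auth → index → root → gate → front → router → proxy → cache → sink → mirror → store → leaf → worker → ledger → hub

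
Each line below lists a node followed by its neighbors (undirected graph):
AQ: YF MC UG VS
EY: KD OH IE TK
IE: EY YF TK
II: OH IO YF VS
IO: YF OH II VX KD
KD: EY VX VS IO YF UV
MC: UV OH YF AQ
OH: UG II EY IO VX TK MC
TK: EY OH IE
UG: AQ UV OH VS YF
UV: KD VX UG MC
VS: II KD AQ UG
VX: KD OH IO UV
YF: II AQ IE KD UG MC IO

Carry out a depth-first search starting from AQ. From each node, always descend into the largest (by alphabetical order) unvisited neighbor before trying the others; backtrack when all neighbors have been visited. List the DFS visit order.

AQ YF UG VS KD VX UV MC OH TK IE EY IO II

Visit AQ
AQ → YF
YF → UG
UG → VS
VS → KD
KD → VX
VX → UV
UV → MC
MC → OH
OH → TK
TK → IE
IE → EY
OH → IO
IO → II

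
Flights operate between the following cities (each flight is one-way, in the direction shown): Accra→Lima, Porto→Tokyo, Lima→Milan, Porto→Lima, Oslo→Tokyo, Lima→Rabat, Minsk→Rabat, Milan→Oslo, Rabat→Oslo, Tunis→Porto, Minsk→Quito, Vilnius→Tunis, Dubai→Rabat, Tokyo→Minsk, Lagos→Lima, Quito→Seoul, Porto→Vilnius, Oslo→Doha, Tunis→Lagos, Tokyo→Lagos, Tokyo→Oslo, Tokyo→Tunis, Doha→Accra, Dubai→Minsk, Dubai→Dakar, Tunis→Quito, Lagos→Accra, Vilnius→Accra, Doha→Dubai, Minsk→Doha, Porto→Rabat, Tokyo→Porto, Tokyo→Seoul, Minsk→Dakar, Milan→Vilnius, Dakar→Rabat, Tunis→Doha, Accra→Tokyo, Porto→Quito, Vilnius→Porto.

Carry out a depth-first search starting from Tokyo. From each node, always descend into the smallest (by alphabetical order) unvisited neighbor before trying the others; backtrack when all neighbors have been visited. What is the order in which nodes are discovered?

Visit Tokyo
Tokyo → Lagos
Lagos → Accra
Accra → Lima
Lima → Milan
Milan → Oslo
Oslo → Doha
Doha → Dubai
Dubai → Dakar
Dakar → Rabat
Dubai → Minsk
Minsk → Quito
Quito → Seoul
Milan → Vilnius
Vilnius → Porto
Vilnius → Tunis

Tokyo, Lagos, Accra, Lima, Milan, Oslo, Doha, Dubai, Dakar, Rabat, Minsk, Quito, Seoul, Vilnius, Porto, Tunis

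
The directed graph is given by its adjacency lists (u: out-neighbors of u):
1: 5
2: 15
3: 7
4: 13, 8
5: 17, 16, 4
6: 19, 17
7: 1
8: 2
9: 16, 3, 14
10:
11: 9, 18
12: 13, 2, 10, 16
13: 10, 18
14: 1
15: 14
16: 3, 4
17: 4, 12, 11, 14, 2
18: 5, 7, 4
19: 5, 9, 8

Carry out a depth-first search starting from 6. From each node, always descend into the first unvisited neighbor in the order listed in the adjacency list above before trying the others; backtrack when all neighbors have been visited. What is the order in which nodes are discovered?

Visit 6
6 → 19
19 → 5
5 → 17
17 → 4
4 → 13
13 → 10
13 → 18
18 → 7
7 → 1
4 → 8
8 → 2
2 → 15
15 → 14
17 → 12
12 → 16
16 → 3
17 → 11
11 → 9

6, 19, 5, 17, 4, 13, 10, 18, 7, 1, 8, 2, 15, 14, 12, 16, 3, 11, 9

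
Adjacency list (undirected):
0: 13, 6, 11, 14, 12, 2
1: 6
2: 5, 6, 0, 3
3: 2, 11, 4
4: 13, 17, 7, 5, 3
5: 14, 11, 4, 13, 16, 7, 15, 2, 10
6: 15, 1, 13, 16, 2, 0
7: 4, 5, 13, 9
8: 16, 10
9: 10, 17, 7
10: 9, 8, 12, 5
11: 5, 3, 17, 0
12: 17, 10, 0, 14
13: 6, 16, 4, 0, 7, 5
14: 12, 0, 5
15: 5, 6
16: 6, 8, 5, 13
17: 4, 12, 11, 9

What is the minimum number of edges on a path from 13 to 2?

2

Level 0: 13
Level 1: 0, 4, 5, 6, 7, 16
Level 2: 1, 2, 3, 8, 9, 10, 11, 12, 14, 15, 17
2 first appears at level 2.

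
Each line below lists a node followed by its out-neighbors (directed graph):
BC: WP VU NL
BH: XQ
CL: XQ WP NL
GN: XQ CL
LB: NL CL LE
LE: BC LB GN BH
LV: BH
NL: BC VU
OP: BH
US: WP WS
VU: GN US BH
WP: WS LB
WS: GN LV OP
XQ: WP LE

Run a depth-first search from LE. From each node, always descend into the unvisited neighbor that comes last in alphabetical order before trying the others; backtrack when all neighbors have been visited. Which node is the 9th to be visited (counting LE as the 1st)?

XQ

Visit LE
LE → LB
LB → NL
NL → VU
VU → US
US → WS
WS → OP
OP → BH
BH → XQ
XQ → WP
WS → LV
WS → GN
GN → CL
NL → BC

Visit order: LE, LB, NL, VU, US, WS, OP, BH, XQ, WP, LV, GN, CL, BC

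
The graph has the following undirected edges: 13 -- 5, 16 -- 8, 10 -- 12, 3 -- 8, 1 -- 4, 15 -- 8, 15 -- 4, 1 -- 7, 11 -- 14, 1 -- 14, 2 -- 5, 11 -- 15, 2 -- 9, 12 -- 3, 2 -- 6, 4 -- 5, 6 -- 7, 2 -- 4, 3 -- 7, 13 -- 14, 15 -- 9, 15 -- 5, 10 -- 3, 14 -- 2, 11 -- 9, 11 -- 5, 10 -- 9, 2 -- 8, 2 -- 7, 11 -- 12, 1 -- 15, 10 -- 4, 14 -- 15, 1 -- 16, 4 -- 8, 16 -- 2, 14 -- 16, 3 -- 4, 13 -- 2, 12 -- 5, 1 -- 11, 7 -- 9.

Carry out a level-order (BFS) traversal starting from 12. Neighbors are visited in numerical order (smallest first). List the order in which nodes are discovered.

Visit 12; enqueue 3, 5, 10, 11 → queue [3, 5, 10, 11]
Visit 3; enqueue 4, 7, 8 → queue [5, 10, 11, 4, 7, 8]
Visit 5; enqueue 2, 13, 15 → queue [10, 11, 4, 7, 8, 2, 13, 15]
Visit 10; enqueue 9 → queue [11, 4, 7, 8, 2, 13, 15, 9]
Visit 11; enqueue 1, 14 → queue [4, 7, 8, 2, 13, 15, 9, 1, 14]
Visit 4 → queue [7, 8, 2, 13, 15, 9, 1, 14]
Visit 7; enqueue 6 → queue [8, 2, 13, 15, 9, 1, 14, 6]
Visit 8; enqueue 16 → queue [2, 13, 15, 9, 1, 14, 6, 16]
Visit 2 → queue [13, 15, 9, 1, 14, 6, 16]
Visit 13 → queue [15, 9, 1, 14, 6, 16]
Visit 15 → queue [9, 1, 14, 6, 16]
Visit 9 → queue [1, 14, 6, 16]
Visit 1 → queue [14, 6, 16]
Visit 14 → queue [6, 16]
Visit 6 → queue [16]
Visit 16 → queue []

12, 3, 5, 10, 11, 4, 7, 8, 2, 13, 15, 9, 1, 14, 6, 16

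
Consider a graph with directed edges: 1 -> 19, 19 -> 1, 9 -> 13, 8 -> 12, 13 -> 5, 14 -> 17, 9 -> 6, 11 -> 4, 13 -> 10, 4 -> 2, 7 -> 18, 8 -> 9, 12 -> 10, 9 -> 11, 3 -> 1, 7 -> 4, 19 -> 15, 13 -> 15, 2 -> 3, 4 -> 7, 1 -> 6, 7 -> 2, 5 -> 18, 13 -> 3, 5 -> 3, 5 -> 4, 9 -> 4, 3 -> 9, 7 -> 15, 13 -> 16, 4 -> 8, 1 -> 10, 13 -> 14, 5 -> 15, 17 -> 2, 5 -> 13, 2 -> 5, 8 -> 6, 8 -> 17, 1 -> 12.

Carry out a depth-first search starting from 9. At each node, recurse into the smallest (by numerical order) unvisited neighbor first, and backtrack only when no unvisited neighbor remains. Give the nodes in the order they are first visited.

Visit 9
9 → 4
4 → 2
2 → 3
3 → 1
1 → 6
1 → 10
1 → 12
1 → 19
19 → 15
2 → 5
5 → 13
13 → 14
14 → 17
13 → 16
5 → 18
4 → 7
4 → 8
9 → 11

9 → 4 → 2 → 3 → 1 → 6 → 10 → 12 → 19 → 15 → 5 → 13 → 14 → 17 → 16 → 18 → 7 → 8 → 11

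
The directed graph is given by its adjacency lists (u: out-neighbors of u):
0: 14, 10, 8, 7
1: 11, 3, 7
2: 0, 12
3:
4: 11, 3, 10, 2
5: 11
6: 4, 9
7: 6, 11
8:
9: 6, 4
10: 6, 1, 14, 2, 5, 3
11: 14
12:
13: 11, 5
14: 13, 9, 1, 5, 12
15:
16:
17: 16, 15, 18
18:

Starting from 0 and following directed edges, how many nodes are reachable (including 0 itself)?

15

BFS from 0 visits: 0, 14, 10, 8, 7, 13, 9, 1, 5, 12, 6, 2, 3, 11, 4
Reachable nodes: 15 of 19 total.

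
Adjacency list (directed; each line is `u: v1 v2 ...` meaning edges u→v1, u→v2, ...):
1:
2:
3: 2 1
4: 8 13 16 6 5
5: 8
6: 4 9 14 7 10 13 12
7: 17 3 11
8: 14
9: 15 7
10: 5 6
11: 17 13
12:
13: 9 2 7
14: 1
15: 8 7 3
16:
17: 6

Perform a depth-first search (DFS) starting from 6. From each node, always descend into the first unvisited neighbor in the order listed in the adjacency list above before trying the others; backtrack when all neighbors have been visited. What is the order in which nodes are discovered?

Visit 6
6 → 4
4 → 8
8 → 14
14 → 1
4 → 13
13 → 9
9 → 15
15 → 7
7 → 17
7 → 3
3 → 2
7 → 11
4 → 16
4 → 5
6 → 10
6 → 12

6 4 8 14 1 13 9 15 7 17 3 2 11 16 5 10 12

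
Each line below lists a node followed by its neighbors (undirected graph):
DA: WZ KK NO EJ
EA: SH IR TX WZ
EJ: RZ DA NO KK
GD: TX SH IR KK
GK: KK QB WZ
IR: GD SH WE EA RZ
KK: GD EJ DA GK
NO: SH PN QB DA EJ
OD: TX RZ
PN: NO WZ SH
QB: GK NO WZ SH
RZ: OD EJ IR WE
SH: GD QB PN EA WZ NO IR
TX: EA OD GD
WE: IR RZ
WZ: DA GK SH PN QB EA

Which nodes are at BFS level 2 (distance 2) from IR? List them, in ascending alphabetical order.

Level 0: IR
Level 1: EA, GD, RZ, SH, WE
Level 2: EJ, KK, NO, OD, PN, QB, TX, WZ
Level 3: DA, GK

EJ, KK, NO, OD, PN, QB, TX, WZ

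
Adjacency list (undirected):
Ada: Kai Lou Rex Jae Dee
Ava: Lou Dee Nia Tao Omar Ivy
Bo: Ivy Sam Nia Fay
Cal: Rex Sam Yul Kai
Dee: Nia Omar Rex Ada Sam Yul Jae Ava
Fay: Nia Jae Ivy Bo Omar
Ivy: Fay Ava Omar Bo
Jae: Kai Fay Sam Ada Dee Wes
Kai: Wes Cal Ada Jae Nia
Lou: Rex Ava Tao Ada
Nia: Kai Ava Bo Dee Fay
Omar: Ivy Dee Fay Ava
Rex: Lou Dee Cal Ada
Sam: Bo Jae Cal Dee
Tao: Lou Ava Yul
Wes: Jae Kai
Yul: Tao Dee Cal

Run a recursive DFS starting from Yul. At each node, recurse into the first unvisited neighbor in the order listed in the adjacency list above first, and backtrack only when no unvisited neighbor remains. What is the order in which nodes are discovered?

Visit Yul
Yul → Tao
Tao → Lou
Lou → Rex
Rex → Dee
Dee → Nia
Nia → Kai
Kai → Wes
Wes → Jae
Jae → Fay
Fay → Ivy
Ivy → Ava
Ava → Omar
Ivy → Bo
Bo → Sam
Sam → Cal
Jae → Ada

Yul, Tao, Lou, Rex, Dee, Nia, Kai, Wes, Jae, Fay, Ivy, Ava, Omar, Bo, Sam, Cal, Ada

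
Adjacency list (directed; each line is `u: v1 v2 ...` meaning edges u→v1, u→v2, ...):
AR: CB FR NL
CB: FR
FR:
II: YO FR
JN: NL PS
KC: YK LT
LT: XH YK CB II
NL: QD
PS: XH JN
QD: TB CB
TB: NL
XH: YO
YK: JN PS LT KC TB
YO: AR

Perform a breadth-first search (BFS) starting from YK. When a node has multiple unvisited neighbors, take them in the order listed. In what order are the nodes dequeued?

Visit YK; enqueue JN, PS, LT, KC, TB → queue [JN, PS, LT, KC, TB]
Visit JN; enqueue NL → queue [PS, LT, KC, TB, NL]
Visit PS; enqueue XH → queue [LT, KC, TB, NL, XH]
Visit LT; enqueue CB, II → queue [KC, TB, NL, XH, CB, II]
Visit KC → queue [TB, NL, XH, CB, II]
Visit TB → queue [NL, XH, CB, II]
Visit NL; enqueue QD → queue [XH, CB, II, QD]
Visit XH; enqueue YO → queue [CB, II, QD, YO]
Visit CB; enqueue FR → queue [II, QD, YO, FR]
Visit II → queue [QD, YO, FR]
Visit QD → queue [YO, FR]
Visit YO; enqueue AR → queue [FR, AR]
Visit FR → queue [AR]
Visit AR → queue []

YK → JN → PS → LT → KC → TB → NL → XH → CB → II → QD → YO → FR → AR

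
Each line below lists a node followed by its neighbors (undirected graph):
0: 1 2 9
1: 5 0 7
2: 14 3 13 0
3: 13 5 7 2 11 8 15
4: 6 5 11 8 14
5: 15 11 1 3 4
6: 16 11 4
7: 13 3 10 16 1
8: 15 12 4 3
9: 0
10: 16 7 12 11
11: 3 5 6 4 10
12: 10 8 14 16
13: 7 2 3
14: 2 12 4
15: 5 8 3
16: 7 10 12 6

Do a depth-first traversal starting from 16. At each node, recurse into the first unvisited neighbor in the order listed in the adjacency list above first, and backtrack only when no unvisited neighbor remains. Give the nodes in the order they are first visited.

16, 7, 13, 2, 14, 12, 10, 11, 3, 5, 15, 8, 4, 6, 1, 0, 9

Visit 16
16 → 7
7 → 13
13 → 2
2 → 14
14 → 12
12 → 10
10 → 11
11 → 3
3 → 5
5 → 15
15 → 8
8 → 4
4 → 6
5 → 1
1 → 0
0 → 9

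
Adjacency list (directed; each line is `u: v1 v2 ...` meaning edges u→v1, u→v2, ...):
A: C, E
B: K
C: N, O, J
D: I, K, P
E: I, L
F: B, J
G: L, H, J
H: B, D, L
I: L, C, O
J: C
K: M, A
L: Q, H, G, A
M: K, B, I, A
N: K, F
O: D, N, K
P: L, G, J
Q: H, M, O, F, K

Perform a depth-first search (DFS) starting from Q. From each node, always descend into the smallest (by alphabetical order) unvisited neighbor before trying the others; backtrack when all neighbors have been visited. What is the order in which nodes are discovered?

Visit Q
Q → F
F → B
B → K
K → A
A → C
C → J
C → N
C → O
O → D
D → I
I → L
L → G
G → H
D → P
A → E
K → M

Q -> F -> B -> K -> A -> C -> J -> N -> O -> D -> I -> L -> G -> H -> P -> E -> M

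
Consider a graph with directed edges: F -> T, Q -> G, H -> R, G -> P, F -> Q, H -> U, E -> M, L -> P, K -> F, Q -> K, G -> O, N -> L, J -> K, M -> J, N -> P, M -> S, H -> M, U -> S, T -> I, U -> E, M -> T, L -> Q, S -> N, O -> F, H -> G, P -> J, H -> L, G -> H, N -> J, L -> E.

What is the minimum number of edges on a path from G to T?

3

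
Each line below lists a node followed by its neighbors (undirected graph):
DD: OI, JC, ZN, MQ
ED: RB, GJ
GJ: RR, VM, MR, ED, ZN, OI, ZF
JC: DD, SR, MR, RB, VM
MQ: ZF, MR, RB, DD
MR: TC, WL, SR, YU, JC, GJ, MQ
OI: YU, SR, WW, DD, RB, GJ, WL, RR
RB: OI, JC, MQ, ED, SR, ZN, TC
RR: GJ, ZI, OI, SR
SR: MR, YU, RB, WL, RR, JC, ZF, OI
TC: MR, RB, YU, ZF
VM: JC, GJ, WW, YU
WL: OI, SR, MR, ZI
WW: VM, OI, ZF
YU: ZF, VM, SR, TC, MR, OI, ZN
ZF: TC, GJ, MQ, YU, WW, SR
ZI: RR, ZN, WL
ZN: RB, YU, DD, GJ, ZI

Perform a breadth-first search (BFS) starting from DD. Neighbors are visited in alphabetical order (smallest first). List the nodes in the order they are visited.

DD, JC, MQ, OI, ZN, MR, RB, SR, VM, ZF, GJ, RR, WL, WW, YU, ZI, TC, ED

Visit DD; enqueue JC, MQ, OI, ZN → queue [JC, MQ, OI, ZN]
Visit JC; enqueue MR, RB, SR, VM → queue [MQ, OI, ZN, MR, RB, SR, VM]
Visit MQ; enqueue ZF → queue [OI, ZN, MR, RB, SR, VM, ZF]
Visit OI; enqueue GJ, RR, WL, WW, YU → queue [ZN, MR, RB, SR, VM, ZF, GJ, RR, WL, WW, YU]
Visit ZN; enqueue ZI → queue [MR, RB, SR, VM, ZF, GJ, RR, WL, WW, YU, ZI]
Visit MR; enqueue TC → queue [RB, SR, VM, ZF, GJ, RR, WL, WW, YU, ZI, TC]
Visit RB; enqueue ED → queue [SR, VM, ZF, GJ, RR, WL, WW, YU, ZI, TC, ED]
Visit SR → queue [VM, ZF, GJ, RR, WL, WW, YU, ZI, TC, ED]
Visit VM → queue [ZF, GJ, RR, WL, WW, YU, ZI, TC, ED]
Visit ZF → queue [GJ, RR, WL, WW, YU, ZI, TC, ED]
Visit GJ → queue [RR, WL, WW, YU, ZI, TC, ED]
Visit RR → queue [WL, WW, YU, ZI, TC, ED]
Visit WL → queue [WW, YU, ZI, TC, ED]
Visit WW → queue [YU, ZI, TC, ED]
Visit YU → queue [ZI, TC, ED]
Visit ZI → queue [TC, ED]
Visit TC → queue [ED]
Visit ED → queue []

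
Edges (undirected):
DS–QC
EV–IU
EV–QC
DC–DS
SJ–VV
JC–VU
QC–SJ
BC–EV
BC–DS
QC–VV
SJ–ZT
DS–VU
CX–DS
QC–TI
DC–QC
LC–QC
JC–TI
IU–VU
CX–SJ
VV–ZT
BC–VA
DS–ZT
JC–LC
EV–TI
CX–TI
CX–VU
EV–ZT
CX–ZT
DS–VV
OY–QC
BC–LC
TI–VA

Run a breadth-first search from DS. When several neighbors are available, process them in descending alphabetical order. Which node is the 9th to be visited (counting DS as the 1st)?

Visit DS; enqueue ZT, VV, VU, QC, DC, CX, BC → queue [ZT, VV, VU, QC, DC, CX, BC]
Visit ZT; enqueue SJ, EV → queue [VV, VU, QC, DC, CX, BC, SJ, EV]
Visit VV → queue [VU, QC, DC, CX, BC, SJ, EV]
Visit VU; enqueue JC, IU → queue [QC, DC, CX, BC, SJ, EV, JC, IU]
Visit QC; enqueue TI, OY, LC → queue [DC, CX, BC, SJ, EV, JC, IU, TI, OY, LC]
Visit DC → queue [CX, BC, SJ, EV, JC, IU, TI, OY, LC]
Visit CX → queue [BC, SJ, EV, JC, IU, TI, OY, LC]
Visit BC; enqueue VA → queue [SJ, EV, JC, IU, TI, OY, LC, VA]
Visit SJ → queue [EV, JC, IU, TI, OY, LC, VA]
Visit EV → queue [JC, IU, TI, OY, LC, VA]
Visit JC → queue [IU, TI, OY, LC, VA]
Visit IU → queue [TI, OY, LC, VA]
Visit TI → queue [OY, LC, VA]
Visit OY → queue [LC, VA]
Visit LC → queue [VA]
Visit VA → queue []

Visit order: DS, ZT, VV, VU, QC, DC, CX, BC, SJ, EV, JC, IU, TI, OY, LC, VA

SJ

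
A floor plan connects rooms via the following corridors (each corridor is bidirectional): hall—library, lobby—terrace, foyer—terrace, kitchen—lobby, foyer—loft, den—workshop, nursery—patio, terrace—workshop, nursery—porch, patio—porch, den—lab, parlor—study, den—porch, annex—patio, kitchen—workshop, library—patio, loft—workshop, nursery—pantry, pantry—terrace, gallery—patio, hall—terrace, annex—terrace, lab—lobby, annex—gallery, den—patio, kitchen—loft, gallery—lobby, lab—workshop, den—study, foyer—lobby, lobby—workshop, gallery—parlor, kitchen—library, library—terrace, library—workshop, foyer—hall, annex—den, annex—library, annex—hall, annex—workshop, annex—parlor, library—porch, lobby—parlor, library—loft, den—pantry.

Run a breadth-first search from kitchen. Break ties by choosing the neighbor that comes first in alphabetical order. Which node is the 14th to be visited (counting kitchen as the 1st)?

parlor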